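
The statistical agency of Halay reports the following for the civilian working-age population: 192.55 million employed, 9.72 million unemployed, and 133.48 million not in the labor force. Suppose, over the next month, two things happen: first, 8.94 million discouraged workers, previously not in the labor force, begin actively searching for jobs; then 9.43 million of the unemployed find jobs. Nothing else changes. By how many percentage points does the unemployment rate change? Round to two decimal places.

Initially, labor force = 192.55 + 9.72 = 202.27 million, so u = 9.72/202.27 = 4.81%.
After the first change, unemployed and labor force both rise by 8.94 → E = 192.55, U = 18.66, labor force = 211.21 million.
After the second change, unemployed falls and employed rises by 9.43; labor force unchanged → E = 201.98, U = 9.23, labor force = 211.21 million.
New unemployment rate = 9.23 / 211.21 = 4.37%.
Change = 4.37% − 4.81% = −0.44 percentage points.

The unemployment rate changes by −0.44 percentage points.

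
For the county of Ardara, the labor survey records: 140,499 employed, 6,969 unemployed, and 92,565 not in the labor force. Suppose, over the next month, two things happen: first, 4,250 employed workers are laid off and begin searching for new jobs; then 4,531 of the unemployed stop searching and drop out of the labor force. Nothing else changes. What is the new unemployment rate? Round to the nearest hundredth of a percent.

New unemployment rate ≈ 4.68%.

Initially, labor force = 140,499 + 6,969 = 147,468, so u = 6,969/147,468 = 4.73%.
After the first change, employed falls and unemployed rises by 4,250; labor force unchanged → E = 136,249, U = 11,219, labor force = 147,468.
After the second change, unemployed and labor force both fall by 4,531 → E = 136,249, U = 6,688, labor force = 142,937.
New unemployment rate = 6,688 / 142,937 = 4.68%.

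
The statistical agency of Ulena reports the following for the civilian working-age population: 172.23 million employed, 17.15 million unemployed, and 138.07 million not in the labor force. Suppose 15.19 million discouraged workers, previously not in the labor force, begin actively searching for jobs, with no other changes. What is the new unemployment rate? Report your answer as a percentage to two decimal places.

Initially, labor force = 172.23 + 17.15 = 189.38 million, so u = 17.15/189.38 = 9.06%.
After the change, unemployed and labor force both rise by 15.19 → E = 172.23, U = 32.34, labor force = 204.57 million.
New unemployment rate = 32.34 / 204.57 = 15.81%.

New unemployment rate ≈ 15.81%.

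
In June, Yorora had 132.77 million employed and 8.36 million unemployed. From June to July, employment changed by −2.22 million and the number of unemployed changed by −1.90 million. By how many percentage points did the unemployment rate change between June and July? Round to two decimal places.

June: labor force = 132.77 + 8.36 = 141.13; u = 8.36/141.13 = 5.92%.
July: labor force = 130.55 + 6.46 = 137.01; u = 6.46/137.01 = 4.71%.
Change = 4.71% − 5.92% = −1.21 pp.

The unemployment rate changed by −1.21 percentage points.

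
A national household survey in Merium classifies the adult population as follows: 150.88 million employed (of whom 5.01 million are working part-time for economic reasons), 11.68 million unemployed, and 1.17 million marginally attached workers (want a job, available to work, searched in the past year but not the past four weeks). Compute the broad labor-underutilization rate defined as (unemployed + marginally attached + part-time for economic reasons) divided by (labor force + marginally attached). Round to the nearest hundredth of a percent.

Labor force = 150.88 + 11.68 = 162.56 million.
Numerator = 11.68 + 1.17 + 5.01 = 17.86 million.
Denominator = 162.56 + 1.17 = 163.73 million.
Broad rate = 17.86 / 163.73 = 10.91%.

Broad underutilization rate ≈ 10.91%.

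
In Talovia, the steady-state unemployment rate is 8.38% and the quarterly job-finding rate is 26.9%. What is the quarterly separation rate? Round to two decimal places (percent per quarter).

Separation rate ≈ 2.46% per quarter.

From u* = s/(s+f): s = u·f/(1−u).
s = 0.0838 × 26.9 / (1 − 0.0838) = 2.2542 / 0.9162 ≈ 2.46% per quarter.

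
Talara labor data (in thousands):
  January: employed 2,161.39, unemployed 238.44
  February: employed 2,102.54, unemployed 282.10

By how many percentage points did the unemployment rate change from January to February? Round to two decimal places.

January: labor force = 2,161.39 + 238.44 = 2,399.83; u = 238.44/2,399.83 = 9.94%.
February: labor force = 2,102.54 + 282.10 = 2,384.64; u = 282.10/2,384.64 = 11.83%.
Change = 11.83% − 9.94% = +1.89 pp.

The unemployment rate changed by +1.89 percentage points.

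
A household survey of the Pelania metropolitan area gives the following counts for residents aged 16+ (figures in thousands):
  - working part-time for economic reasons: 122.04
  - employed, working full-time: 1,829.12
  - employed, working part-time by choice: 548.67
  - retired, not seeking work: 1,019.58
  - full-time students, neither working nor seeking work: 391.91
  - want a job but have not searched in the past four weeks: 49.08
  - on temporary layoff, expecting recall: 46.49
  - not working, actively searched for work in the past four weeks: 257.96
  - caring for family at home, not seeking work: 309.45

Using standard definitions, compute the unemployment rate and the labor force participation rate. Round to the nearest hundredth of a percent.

Employed = 122.04 + 1,829.12 + 548.67 = 2,499.83 thousand (anyone who worked, including part-time for economic reasons, counts as employed).
Unemployed = 46.49 + 257.96 = 304.45 thousand (jobless and actively searching, or on temporary layoff).
Labor force = 2,499.83 + 304.45 = 2,804.28 thousand.
Not in labor force = 1,019.58 + 391.91 + 49.08 + 309.45 = 1,770.02 thousand (those not working and not actively searching are outside the labor force — including those who want a job but have given up searching).
Civilian working-age population = 2,804.28 + 1,770.02 = 4,574.30 thousand.
Unemployment rate = 304.45 / 2,804.28 = 10.86%.
Labor force participation rate = 2,804.28 / 4,574.30 = 61.31%.

Unemployment rate ≈ 10.86%; labor force participation rate ≈ 61.31%.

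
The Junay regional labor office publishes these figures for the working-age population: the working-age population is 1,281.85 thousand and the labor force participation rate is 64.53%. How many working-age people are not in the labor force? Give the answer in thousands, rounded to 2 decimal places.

Share not in the labor force = 1 − 0.6453 = 0.3547.
Not in labor force = 0.3547 × 1,281.85 ≈ 454.67 thousand.

About 454.67 thousand are not in the labor force.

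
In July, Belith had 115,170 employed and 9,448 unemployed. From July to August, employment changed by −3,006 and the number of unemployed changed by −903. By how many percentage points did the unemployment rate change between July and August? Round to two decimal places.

July: labor force = 115,170 + 9,448 = 124,618; u = 9,448/124,618 = 7.58%.
August: labor force = 112,164 + 8,545 = 120,709; u = 8,545/120,709 = 7.08%.
Change = 7.08% − 7.58% = −0.50 pp.

The unemployment rate changed by −0.50 percentage points.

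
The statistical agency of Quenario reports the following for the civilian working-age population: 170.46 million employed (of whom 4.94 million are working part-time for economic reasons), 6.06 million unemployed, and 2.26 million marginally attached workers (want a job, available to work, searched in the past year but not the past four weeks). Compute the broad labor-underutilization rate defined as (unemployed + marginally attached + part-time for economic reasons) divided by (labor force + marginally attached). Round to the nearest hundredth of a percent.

Labor force = 170.46 + 6.06 = 176.52 million.
Numerator = 6.06 + 2.26 + 4.94 = 13.26 million.
Denominator = 176.52 + 2.26 = 178.78 million.
Broad rate = 13.26 / 178.78 = 7.42%.

Broad underutilization rate ≈ 7.42%.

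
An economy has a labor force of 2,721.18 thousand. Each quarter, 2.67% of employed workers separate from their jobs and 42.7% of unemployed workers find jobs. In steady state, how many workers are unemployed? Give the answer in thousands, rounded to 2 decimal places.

Steady-state unemployment rate u* = s/(s+f) = 2.67/(2.67+42.7) = 0.058849.
Unemployed = u* × labor force = 0.058849 × 2,721.18 ≈ 160.14 thousand.

About 160.14 thousand are unemployed in steady state.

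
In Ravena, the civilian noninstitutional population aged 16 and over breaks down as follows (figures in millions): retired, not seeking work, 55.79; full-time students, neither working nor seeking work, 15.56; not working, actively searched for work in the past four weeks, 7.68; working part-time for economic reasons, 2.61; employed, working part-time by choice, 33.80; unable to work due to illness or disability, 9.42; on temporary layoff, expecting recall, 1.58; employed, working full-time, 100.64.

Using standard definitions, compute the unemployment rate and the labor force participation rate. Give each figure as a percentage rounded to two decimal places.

Employed = 2.61 + 33.80 + 100.64 = 137.05 million (anyone who worked, including part-time for economic reasons, counts as employed).
Unemployed = 7.68 + 1.58 = 9.26 million (jobless and actively searching, or on temporary layoff).
Labor force = 137.05 + 9.26 = 146.31 million.
Not in labor force = 55.79 + 15.56 + 9.42 = 80.77 million (those not working and not actively searching are outside the labor force).
Civilian working-age population = 146.31 + 80.77 = 227.08 million.
Unemployment rate = 9.26 / 146.31 = 6.33%.
Labor force participation rate = 146.31 / 227.08 = 64.43%.

Unemployment rate ≈ 6.33%; labor force participation rate ≈ 64.43%.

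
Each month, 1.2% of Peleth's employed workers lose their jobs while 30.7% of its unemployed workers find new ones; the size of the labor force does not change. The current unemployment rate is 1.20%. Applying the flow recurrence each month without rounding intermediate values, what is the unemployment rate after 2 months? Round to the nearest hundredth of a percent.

Unemployment rate after two months ≈ 2.57%.

With a fixed labor force, u_{t+1} = u_t + s·(1−u_t) − f·u_t = u_t·(1−s−f) + s.
Here 1−s−f = 0.681 and s = 0.012.
u_1 = 0.012000 × 0.681 + 0.012 = 0.020172.
u_2 = 0.020172 × 0.681 + 0.012 = 0.025737.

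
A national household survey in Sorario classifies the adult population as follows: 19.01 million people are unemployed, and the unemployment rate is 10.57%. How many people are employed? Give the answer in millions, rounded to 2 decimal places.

Labor force = U / u = 19.01 / 0.1057 ≈ 179.85 million.
Employed = labor force − unemployed = 179.85 − 19.01 = 160.84 million.

About 160.84 million are employed.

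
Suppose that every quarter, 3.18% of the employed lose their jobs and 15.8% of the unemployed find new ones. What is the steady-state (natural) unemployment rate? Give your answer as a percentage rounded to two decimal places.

Steady-state unemployment rate ≈ 16.75%.

At steady state the flows balance: s·E = f·U, so U/(E+U) = s/(s+f).
u* = 3.18 / (3.18 + 15.8) = 3.18 / 18.98 = 16.75%.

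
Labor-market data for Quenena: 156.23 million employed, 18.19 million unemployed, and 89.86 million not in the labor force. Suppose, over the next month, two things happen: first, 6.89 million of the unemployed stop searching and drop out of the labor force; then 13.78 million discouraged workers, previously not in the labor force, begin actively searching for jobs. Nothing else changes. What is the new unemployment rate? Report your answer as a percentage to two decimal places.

New unemployment rate ≈ 13.83%.

Initially, labor force = 156.23 + 18.19 = 174.42 million, so u = 18.19/174.42 = 10.43%.
After the first change, unemployed and labor force both fall by 6.89 → E = 156.23, U = 11.30, labor force = 167.53 million.
After the second change, unemployed and labor force both rise by 13.78 → E = 156.23, U = 25.08, labor force = 181.31 million.
New unemployment rate = 25.08 / 181.31 = 13.83%.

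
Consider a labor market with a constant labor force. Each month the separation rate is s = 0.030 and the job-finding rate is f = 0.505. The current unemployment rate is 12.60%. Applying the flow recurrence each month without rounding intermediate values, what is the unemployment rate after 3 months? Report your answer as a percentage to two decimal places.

Unemployment rate after three months ≈ 6.31%.

With a fixed labor force, u_{t+1} = u_t + s·(1−u_t) − f·u_t = u_t·(1−s−f) + s.
Here 1−s−f = 0.465 and s = 0.030.
u_1 = 0.126000 × 0.465 + 0.030 = 0.088590.
u_2 = 0.088590 × 0.465 + 0.030 = 0.071194.
u_3 = 0.071194 × 0.465 + 0.030 = 0.063105.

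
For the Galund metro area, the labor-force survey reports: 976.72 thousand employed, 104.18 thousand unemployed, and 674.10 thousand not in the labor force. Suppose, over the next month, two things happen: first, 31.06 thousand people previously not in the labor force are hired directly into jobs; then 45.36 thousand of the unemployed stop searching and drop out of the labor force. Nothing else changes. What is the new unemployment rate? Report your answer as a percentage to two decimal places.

Initially, labor force = 976.72 + 104.18 = 1,080.90 thousand, so u = 104.18/1,080.90 = 9.64%.
After the first change, employed and labor force both rise by 31.06; unemployed unchanged → E = 1,007.78, U = 104.18, labor force = 1,111.96 thousand.
After the second change, unemployed and labor force both fall by 45.36 → E = 1,007.78, U = 58.82, labor force = 1,066.60 thousand.
New unemployment rate = 58.82 / 1,066.60 = 5.51%.

New unemployment rate ≈ 5.51%.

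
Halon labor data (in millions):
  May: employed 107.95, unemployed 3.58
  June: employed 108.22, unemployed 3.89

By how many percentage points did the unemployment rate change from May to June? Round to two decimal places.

May: labor force = 107.95 + 3.58 = 111.53; u = 3.58/111.53 = 3.21%.
June: labor force = 108.22 + 3.89 = 112.11; u = 3.89/112.11 = 3.47%.
Change = 3.47% − 3.21% = +0.26 pp.

The unemployment rate changed by +0.26 percentage points.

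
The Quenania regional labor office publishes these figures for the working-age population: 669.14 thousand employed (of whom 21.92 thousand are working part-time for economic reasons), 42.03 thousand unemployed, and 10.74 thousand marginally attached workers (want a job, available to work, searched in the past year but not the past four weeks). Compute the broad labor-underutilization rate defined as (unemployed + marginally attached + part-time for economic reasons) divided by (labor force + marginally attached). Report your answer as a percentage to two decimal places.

Broad underutilization rate ≈ 10.35%.

Labor force = 669.14 + 42.03 = 711.17 thousand.
Numerator = 42.03 + 10.74 + 21.92 = 74.69 thousand.
Denominator = 711.17 + 10.74 = 721.91 thousand.
Broad rate = 74.69 / 721.91 = 10.35%.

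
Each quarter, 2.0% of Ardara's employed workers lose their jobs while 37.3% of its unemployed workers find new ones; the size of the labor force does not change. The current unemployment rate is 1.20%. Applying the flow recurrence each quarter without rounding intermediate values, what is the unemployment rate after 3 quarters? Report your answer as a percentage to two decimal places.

Unemployment rate after three quarters ≈ 4.22%.

With a fixed labor force, u_{t+1} = u_t + s·(1−u_t) − f·u_t = u_t·(1−s−f) + s.
Here 1−s−f = 0.607 and s = 0.020.
u_1 = 0.012000 × 0.607 + 0.020 = 0.027284.
u_2 = 0.027284 × 0.607 + 0.020 = 0.036561.
u_3 = 0.036561 × 0.607 + 0.020 = 0.042193.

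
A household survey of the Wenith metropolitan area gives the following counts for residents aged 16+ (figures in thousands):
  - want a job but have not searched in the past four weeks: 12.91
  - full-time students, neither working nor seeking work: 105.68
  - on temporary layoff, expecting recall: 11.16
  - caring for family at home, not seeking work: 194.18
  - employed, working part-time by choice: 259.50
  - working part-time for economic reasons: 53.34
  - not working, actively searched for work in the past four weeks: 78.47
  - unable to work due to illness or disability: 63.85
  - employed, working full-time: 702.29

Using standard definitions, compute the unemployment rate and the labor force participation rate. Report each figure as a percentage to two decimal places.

Unemployment rate ≈ 8.11%; labor force participation rate ≈ 74.58%.

Employed = 259.50 + 53.34 + 702.29 = 1,015.13 thousand (anyone who worked, including part-time for economic reasons, counts as employed).
Unemployed = 11.16 + 78.47 = 89.63 thousand (jobless and actively searching, or on temporary layoff).
Labor force = 1,015.13 + 89.63 = 1,104.76 thousand.
Not in labor force = 12.91 + 105.68 + 194.18 + 63.85 = 376.62 thousand (those not working and not actively searching are outside the labor force — including those who want a job but have given up searching).
Civilian working-age population = 1,104.76 + 376.62 = 1,481.38 thousand.
Unemployment rate = 89.63 / 1,104.76 = 8.11%.
Labor force participation rate = 1,104.76 / 1,481.38 = 74.58%.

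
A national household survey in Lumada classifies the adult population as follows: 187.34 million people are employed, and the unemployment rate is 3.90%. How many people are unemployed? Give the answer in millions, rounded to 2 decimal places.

About 7.60 million are unemployed.

Let U be the number unemployed. The labor force is E + U, and U/(E+U) = 0.0390.
So U = 0.0390 × 187.34 / (1 − 0.0390) = 7.3063 / 0.9610 ≈ 7.60 million.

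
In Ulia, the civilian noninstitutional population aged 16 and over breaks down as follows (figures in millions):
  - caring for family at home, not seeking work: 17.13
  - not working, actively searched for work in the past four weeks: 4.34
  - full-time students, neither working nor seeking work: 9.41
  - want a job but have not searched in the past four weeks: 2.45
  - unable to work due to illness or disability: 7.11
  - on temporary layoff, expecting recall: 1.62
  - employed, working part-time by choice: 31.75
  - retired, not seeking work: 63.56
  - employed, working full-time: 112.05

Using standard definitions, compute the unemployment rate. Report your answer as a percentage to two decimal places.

Unemployment rate ≈ 3.98%.

Employed = 31.75 + 112.05 = 143.80 million.
Unemployed = 4.34 + 1.62 = 5.96 million (jobless and actively searching, or on temporary layoff).
Labor force = 143.80 + 5.96 = 149.76 million.
Unemployment rate = 5.96 / 149.76 = 3.98%.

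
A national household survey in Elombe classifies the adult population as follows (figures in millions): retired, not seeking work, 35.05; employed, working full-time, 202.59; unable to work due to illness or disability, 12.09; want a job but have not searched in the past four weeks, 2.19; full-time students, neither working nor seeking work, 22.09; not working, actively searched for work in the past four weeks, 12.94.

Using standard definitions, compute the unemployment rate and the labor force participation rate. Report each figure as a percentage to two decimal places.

Employed = 202.59 million.
Unemployed = 12.94 million.
Labor force = 202.59 + 12.94 = 215.53 million.
Not in labor force = 35.05 + 12.09 + 2.19 + 22.09 = 71.42 million (those not working and not actively searching are outside the labor force — including those who want a job but have given up searching).
Civilian working-age population = 215.53 + 71.42 = 286.95 million.
Unemployment rate = 12.94 / 215.53 = 6.00%.
Labor force participation rate = 215.53 / 286.95 = 75.11%.

Unemployment rate ≈ 6.00%; labor force participation rate ≈ 75.11%.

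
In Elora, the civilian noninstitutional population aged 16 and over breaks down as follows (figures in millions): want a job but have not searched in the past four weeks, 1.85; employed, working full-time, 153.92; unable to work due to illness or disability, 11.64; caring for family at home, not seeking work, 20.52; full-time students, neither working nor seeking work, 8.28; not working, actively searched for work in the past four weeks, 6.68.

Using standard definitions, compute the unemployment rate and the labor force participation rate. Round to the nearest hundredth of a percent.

Unemployment rate ≈ 4.16%; labor force participation rate ≈ 79.16%.

Employed = 153.92 million.
Unemployed = 6.68 million.
Labor force = 153.92 + 6.68 = 160.60 million.
Not in labor force = 1.85 + 11.64 + 20.52 + 8.28 = 42.29 million (those not working and not actively searching are outside the labor force — including those who want a job but have given up searching).
Civilian working-age population = 160.60 + 42.29 = 202.89 million.
Unemployment rate = 6.68 / 160.60 = 4.16%.
Labor force participation rate = 160.60 / 202.89 = 79.16%.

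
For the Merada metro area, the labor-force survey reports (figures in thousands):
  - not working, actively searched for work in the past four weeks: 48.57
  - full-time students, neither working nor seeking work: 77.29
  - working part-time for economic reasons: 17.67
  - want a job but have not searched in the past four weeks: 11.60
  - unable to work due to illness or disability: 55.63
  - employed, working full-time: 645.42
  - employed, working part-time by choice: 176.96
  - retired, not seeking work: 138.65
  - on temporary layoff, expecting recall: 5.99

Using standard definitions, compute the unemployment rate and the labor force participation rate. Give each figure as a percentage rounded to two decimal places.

Unemployment rate ≈ 6.10%; labor force participation rate ≈ 75.96%.

Employed = 17.67 + 645.42 + 176.96 = 840.05 thousand (anyone who worked, including part-time for economic reasons, counts as employed).
Unemployed = 48.57 + 5.99 = 54.56 thousand (jobless and actively searching, or on temporary layoff).
Labor force = 840.05 + 54.56 = 894.61 thousand.
Not in labor force = 77.29 + 11.60 + 55.63 + 138.65 = 283.17 thousand (those not working and not actively searching are outside the labor force — including those who want a job but have given up searching).
Civilian working-age population = 894.61 + 283.17 = 1,177.78 thousand.
Unemployment rate = 54.56 / 894.61 = 6.10%.
Labor force participation rate = 894.61 / 1,177.78 = 75.96%.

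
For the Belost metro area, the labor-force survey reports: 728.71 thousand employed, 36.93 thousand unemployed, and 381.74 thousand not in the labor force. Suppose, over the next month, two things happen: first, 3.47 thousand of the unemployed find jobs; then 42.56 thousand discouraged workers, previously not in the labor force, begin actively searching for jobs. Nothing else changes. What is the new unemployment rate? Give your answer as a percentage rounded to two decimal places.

Initially, labor force = 728.71 + 36.93 = 765.64 thousand, so u = 36.93/765.64 = 4.82%.
After the first change, unemployed falls and employed rises by 3.47; labor force unchanged → E = 732.18, U = 33.46, labor force = 765.64 thousand.
After the second change, unemployed and labor force both rise by 42.56 → E = 732.18, U = 76.02, labor force = 808.20 thousand.
New unemployment rate = 76.02 / 808.20 = 9.41%.

New unemployment rate ≈ 9.41%.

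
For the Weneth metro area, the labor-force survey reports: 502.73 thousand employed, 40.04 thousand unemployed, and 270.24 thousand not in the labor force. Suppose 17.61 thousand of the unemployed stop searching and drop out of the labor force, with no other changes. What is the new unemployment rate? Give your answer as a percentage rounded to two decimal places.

New unemployment rate ≈ 4.27%.

Initially, labor force = 502.73 + 40.04 = 542.77 thousand, so u = 40.04/542.77 = 7.38%.
After the change, unemployed and labor force both fall by 17.61 → E = 502.73, U = 22.43, labor force = 525.16 thousand.
New unemployment rate = 22.43 / 525.16 = 4.27%.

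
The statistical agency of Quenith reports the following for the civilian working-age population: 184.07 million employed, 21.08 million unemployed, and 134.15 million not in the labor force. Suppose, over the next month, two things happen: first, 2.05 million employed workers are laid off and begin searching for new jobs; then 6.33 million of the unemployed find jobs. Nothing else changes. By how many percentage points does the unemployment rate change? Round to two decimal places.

Initially, labor force = 184.07 + 21.08 = 205.15 million, so u = 21.08/205.15 = 10.28%.
After the first change, employed falls and unemployed rises by 2.05; labor force unchanged → E = 182.02, U = 23.13, labor force = 205.15 million.
After the second change, unemployed falls and employed rises by 6.33; labor force unchanged → E = 188.35, U = 16.80, labor force = 205.15 million.
New unemployment rate = 16.80 / 205.15 = 8.19%.
Change = 8.19% − 10.28% = −2.09 percentage points.

The unemployment rate changes by −2.09 percentage points.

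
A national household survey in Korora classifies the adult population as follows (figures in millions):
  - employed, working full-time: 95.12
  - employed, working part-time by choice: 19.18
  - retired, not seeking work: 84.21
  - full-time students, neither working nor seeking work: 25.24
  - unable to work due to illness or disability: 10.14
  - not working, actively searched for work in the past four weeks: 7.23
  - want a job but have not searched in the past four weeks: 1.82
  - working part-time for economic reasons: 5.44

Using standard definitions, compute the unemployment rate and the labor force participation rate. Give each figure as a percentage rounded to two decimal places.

Unemployment rate ≈ 5.69%; labor force participation rate ≈ 51.12%.

Employed = 95.12 + 19.18 + 5.44 = 119.74 million (anyone who worked, including part-time for economic reasons, counts as employed).
Unemployed = 7.23 million.
Labor force = 119.74 + 7.23 = 126.97 million.
Not in labor force = 84.21 + 25.24 + 10.14 + 1.82 = 121.41 million (those not working and not actively searching are outside the labor force — including those who want a job but have given up searching).
Civilian working-age population = 126.97 + 121.41 = 248.38 million.
Unemployment rate = 7.23 / 126.97 = 5.69%.
Labor force participation rate = 126.97 / 248.38 = 51.12%.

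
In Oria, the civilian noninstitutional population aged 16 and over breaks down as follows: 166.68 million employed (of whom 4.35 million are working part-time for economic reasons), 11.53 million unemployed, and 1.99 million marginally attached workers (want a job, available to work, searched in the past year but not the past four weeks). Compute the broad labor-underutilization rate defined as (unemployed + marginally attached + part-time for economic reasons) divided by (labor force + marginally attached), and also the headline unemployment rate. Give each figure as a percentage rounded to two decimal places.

Broad underutilization rate ≈ 9.92%; headline unemployment rate ≈ 6.47%.

Labor force = 166.68 + 11.53 = 178.21 million.
Numerator = 11.53 + 1.99 + 4.35 = 17.87 million.
Denominator = 178.21 + 1.99 = 180.20 million.
Broad rate = 17.87 / 180.20 = 9.92%.
Headline unemployment rate = 11.53 / 178.21 = 6.47%.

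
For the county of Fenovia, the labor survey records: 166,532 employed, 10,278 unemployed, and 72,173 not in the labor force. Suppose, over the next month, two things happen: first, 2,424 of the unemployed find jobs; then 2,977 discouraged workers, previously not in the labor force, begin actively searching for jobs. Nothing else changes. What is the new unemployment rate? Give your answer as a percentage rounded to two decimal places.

New unemployment rate ≈ 6.02%.

Initially, labor force = 166,532 + 10,278 = 176,810, so u = 10,278/176,810 = 5.81%.
After the first change, unemployed falls and employed rises by 2,424; labor force unchanged → E = 168,956, U = 7,854, labor force = 176,810.
After the second change, unemployed and labor force both rise by 2,977 → E = 168,956, U = 10,831, labor force = 179,787.
New unemployment rate = 10,831 / 179,787 = 6.02%.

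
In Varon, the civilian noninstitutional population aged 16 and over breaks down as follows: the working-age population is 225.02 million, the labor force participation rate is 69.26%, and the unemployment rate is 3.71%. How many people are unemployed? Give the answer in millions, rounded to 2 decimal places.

Labor force = 0.6926 × 225.02 = 155.85 million.
Unemployed = 0.0371 × 155.85 ≈ 5.78 million.

About 5.78 million are unemployed.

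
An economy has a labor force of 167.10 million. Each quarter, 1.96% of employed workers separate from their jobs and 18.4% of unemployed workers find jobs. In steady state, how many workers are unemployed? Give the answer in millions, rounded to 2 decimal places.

About 16.09 million are unemployed in steady state.

Steady-state unemployment rate u* = s/(s+f) = 1.96/(1.96+18.4) = 0.096267.
Unemployed = u* × labor force = 0.096267 × 167.10 ≈ 16.09 million.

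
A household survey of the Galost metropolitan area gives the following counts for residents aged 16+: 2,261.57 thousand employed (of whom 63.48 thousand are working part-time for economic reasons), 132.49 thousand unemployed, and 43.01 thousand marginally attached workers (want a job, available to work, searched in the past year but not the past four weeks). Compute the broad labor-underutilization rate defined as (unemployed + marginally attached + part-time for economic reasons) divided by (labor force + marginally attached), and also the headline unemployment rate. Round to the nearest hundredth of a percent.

Labor force = 2,261.57 + 132.49 = 2,394.06 thousand.
Numerator = 132.49 + 43.01 + 63.48 = 238.98 thousand.
Denominator = 2,394.06 + 43.01 = 2,437.07 thousand.
Broad rate = 238.98 / 2,437.07 = 9.81%.
Headline unemployment rate = 132.49 / 2,394.06 = 5.53%.

Broad underutilization rate ≈ 9.81%; headline unemployment rate ≈ 5.53%.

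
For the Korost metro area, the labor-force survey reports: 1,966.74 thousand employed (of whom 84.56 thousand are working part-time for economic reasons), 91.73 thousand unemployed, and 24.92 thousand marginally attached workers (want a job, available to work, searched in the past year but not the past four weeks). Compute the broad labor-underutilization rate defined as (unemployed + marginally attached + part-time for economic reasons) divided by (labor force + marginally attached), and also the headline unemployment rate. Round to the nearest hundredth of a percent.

Labor force = 1,966.74 + 91.73 = 2,058.47 thousand.
Numerator = 91.73 + 24.92 + 84.56 = 201.21 thousand.
Denominator = 2,058.47 + 24.92 = 2,083.39 thousand.
Broad rate = 201.21 / 2,083.39 = 9.66%.
Headline unemployment rate = 91.73 / 2,058.47 = 4.46%.

Broad underutilization rate ≈ 9.66%; headline unemployment rate ≈ 4.46%.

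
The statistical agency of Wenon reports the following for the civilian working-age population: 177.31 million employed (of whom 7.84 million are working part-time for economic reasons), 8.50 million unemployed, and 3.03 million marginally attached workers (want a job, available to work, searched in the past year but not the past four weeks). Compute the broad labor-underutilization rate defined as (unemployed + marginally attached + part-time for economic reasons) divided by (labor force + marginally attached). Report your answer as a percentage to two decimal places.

Broad underutilization rate ≈ 10.26%.

Labor force = 177.31 + 8.50 = 185.81 million.
Numerator = 8.50 + 3.03 + 7.84 = 19.37 million.
Denominator = 185.81 + 3.03 = 188.84 million.
Broad rate = 19.37 / 188.84 = 10.26%.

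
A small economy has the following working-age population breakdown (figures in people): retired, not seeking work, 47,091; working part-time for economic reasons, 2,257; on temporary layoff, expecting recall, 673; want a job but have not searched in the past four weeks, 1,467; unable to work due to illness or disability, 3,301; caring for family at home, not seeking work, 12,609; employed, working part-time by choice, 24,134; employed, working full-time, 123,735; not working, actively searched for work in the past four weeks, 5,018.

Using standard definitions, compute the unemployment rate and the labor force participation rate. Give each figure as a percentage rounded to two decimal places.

Unemployment rate ≈ 3.65%; labor force participation rate ≈ 70.73%.

Employed = 2,257 + 24,134 + 123,735 = 150,126 (anyone who worked, including part-time for economic reasons, counts as employed).
Unemployed = 673 + 5,018 = 5,691 (jobless and actively searching, or on temporary layoff).
Labor force = 150,126 + 5,691 = 155,817.
Not in labor force = 47,091 + 1,467 + 3,301 + 12,609 = 64,468 (those not working and not actively searching are outside the labor force — including those who want a job but have given up searching).
Civilian working-age population = 155,817 + 64,468 = 220,285.
Unemployment rate = 5,691 / 155,817 = 3.65%.
Labor force participation rate = 155,817 / 220,285 = 70.73%.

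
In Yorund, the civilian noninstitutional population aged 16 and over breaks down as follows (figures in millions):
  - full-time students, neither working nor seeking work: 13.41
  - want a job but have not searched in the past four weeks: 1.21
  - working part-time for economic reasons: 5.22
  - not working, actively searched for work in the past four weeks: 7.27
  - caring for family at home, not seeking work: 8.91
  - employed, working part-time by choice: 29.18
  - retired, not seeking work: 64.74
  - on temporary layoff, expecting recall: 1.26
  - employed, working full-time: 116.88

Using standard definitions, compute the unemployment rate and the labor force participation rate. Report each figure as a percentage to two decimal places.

Employed = 5.22 + 29.18 + 116.88 = 151.28 million (anyone who worked, including part-time for economic reasons, counts as employed).
Unemployed = 7.27 + 1.26 = 8.53 million (jobless and actively searching, or on temporary layoff).
Labor force = 151.28 + 8.53 = 159.81 million.
Not in labor force = 13.41 + 1.21 + 8.91 + 64.74 = 88.27 million (those not working and not actively searching are outside the labor force — including those who want a job but have given up searching).
Civilian working-age population = 159.81 + 88.27 = 248.08 million.
Unemployment rate = 8.53 / 159.81 = 5.34%.
Labor force participation rate = 159.81 / 248.08 = 64.42%.

Unemployment rate ≈ 5.34%; labor force participation rate ≈ 64.42%.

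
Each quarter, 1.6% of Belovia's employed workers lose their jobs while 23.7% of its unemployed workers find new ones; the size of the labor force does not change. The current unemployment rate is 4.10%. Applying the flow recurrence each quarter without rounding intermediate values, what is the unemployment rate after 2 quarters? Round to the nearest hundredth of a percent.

With a fixed labor force, u_{t+1} = u_t + s·(1−u_t) − f·u_t = u_t·(1−s−f) + s.
Here 1−s−f = 0.747 and s = 0.016.
u_1 = 0.041000 × 0.747 + 0.016 = 0.046627.
u_2 = 0.046627 × 0.747 + 0.016 = 0.050830.

Unemployment rate after two quarters ≈ 5.08%.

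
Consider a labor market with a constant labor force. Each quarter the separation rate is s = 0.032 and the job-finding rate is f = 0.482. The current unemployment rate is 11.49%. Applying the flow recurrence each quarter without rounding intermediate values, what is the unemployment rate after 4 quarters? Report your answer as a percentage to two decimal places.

Unemployment rate after four quarters ≈ 6.52%.

With a fixed labor force, u_{t+1} = u_t + s·(1−u_t) − f·u_t = u_t·(1−s−f) + s.
Here 1−s−f = 0.486 and s = 0.032.
u_1 = 0.114900 × 0.486 + 0.032 = 0.087841.
u_2 = 0.087841 × 0.486 + 0.032 = 0.074691.
u_3 = 0.074691 × 0.486 + 0.032 = 0.068300.
u_4 = 0.068300 × 0.486 + 0.032 = 0.065194.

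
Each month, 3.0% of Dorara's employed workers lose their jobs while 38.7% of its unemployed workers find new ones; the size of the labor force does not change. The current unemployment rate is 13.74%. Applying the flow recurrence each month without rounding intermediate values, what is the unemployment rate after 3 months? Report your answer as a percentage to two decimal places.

With a fixed labor force, u_{t+1} = u_t + s·(1−u_t) − f·u_t = u_t·(1−s−f) + s.
Here 1−s−f = 0.583 and s = 0.030.
u_1 = 0.137400 × 0.583 + 0.030 = 0.110104.
u_2 = 0.110104 × 0.583 + 0.030 = 0.094191.
u_3 = 0.094191 × 0.583 + 0.030 = 0.084913.

Unemployment rate after three months ≈ 8.49%.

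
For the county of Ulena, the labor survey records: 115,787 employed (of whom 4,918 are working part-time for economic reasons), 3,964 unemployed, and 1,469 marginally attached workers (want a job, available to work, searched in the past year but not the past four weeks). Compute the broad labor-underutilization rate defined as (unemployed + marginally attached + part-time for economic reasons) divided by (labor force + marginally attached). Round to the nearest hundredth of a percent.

Broad underutilization rate ≈ 8.54%.

Labor force = 115,787 + 3,964 = 119,751.
Numerator = 3,964 + 1,469 + 4,918 = 10,351.
Denominator = 119,751 + 1,469 = 121,220.
Broad rate = 10,351 / 121,220 = 8.54%.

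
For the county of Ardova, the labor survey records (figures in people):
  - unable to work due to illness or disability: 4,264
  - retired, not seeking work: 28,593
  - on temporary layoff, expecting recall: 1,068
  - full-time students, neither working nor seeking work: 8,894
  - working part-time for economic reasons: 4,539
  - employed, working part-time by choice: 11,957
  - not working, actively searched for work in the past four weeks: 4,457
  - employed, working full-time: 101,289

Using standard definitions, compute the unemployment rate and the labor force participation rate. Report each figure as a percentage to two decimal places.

Employed = 4,539 + 11,957 + 101,289 = 117,785 (anyone who worked, including part-time for economic reasons, counts as employed).
Unemployed = 1,068 + 4,457 = 5,525 (jobless and actively searching, or on temporary layoff).
Labor force = 117,785 + 5,525 = 123,310.
Not in labor force = 4,264 + 28,593 + 8,894 = 41,751 (those not working and not actively searching are outside the labor force).
Civilian working-age population = 123,310 + 41,751 = 165,061.
Unemployment rate = 5,525 / 123,310 = 4.48%.
Labor force participation rate = 123,310 / 165,061 = 74.71%.

Unemployment rate ≈ 4.48%; labor force participation rate ≈ 74.71%.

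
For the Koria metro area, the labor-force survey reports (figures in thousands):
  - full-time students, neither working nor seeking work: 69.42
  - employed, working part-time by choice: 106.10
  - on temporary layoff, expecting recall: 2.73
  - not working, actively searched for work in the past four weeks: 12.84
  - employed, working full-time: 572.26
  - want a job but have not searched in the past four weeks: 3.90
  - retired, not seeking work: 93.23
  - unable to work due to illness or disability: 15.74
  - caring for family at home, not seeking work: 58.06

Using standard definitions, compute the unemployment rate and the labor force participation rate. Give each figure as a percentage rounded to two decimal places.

Employed = 106.10 + 572.26 = 678.36 thousand.
Unemployed = 2.73 + 12.84 = 15.57 thousand (jobless and actively searching, or on temporary layoff).
Labor force = 678.36 + 15.57 = 693.93 thousand.
Not in labor force = 69.42 + 3.90 + 93.23 + 15.74 + 58.06 = 240.35 thousand (those not working and not actively searching are outside the labor force — including those who want a job but have given up searching).
Civilian working-age population = 693.93 + 240.35 = 934.28 thousand.
Unemployment rate = 15.57 / 693.93 = 2.24%.
Labor force participation rate = 693.93 / 934.28 = 74.27%.

Unemployment rate ≈ 2.24%; labor force participation rate ≈ 74.27%.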